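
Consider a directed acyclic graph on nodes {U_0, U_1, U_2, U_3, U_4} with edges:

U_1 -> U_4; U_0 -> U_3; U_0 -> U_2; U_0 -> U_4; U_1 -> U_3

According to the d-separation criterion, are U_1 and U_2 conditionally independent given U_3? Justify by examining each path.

No

We examine all 2 paths between U_1 and U_2:
  1. U_1 → U_3 ← U_0 → U_2 — U_3:collider[open]; U_0:fork[open] ⇒ active
  2. U_1 → U_4 ← U_0 → U_2 — U_4:collider[blocks]; U_0:fork[open] ⇒ blocked
At least one path is unblocked, so d-separation fails.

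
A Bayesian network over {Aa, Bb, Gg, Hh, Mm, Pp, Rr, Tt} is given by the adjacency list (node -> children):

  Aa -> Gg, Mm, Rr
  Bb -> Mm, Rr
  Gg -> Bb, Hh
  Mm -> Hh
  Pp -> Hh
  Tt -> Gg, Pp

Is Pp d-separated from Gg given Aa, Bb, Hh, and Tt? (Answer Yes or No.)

No — Pp and Gg are not d-separated given {Aa, Bb, Hh, Tt}.

We examine all 6 paths between Pp and Gg:
Path 1: Pp → Hh ← Mm ← Bb ← Gg
  Bb is a chain here and Bb is conditioned on, so the path is blocked at Bb.
Path 2: Pp → Hh ← Mm ← Bb → Rr ← Aa → Gg
  Bb is a fork here and Bb is conditioned on, so the path is blocked at Bb.
Path 3: Pp → Hh ← Mm ← Aa → Gg
  Aa is a fork here and Aa is conditioned on, so the path is blocked at Aa.
Path 4: Pp → Hh ← Mm ← Aa → Rr ← Bb ← Gg
  Aa is a fork here and Aa is conditioned on, so the path is blocked at Aa.
Path 5: Pp → Hh ← Gg
  Hh is a collider and Hh is conditioned on, which opens it — no node blocks this path, so it is active.
Path 6: Pp ← Tt → Gg
  Tt is a fork here and Tt is conditioned on, so the path is blocked at Tt.
At least one path is unblocked, so d-separation fails.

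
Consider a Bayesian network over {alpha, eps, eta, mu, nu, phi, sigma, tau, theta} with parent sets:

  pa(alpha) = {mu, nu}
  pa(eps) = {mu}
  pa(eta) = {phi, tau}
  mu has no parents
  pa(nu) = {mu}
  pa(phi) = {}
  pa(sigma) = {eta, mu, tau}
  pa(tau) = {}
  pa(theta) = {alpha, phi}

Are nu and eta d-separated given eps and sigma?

Enumerating the 6 paths from nu to eta and testing each for blocking by {eps, sigma}:
Path 1: nu ← mu → sigma ← eta
  mu is a fork and mu is not conditioned on; sigma is a collider and sigma is conditioned on, which opens it — no node blocks this path, so it is active.
Path 2: nu ← mu → sigma ← tau → eta
  mu is a fork and mu is not conditioned on; sigma is a collider and sigma is conditioned on, which opens it; tau is a fork and tau is not conditioned on — no node blocks this path, so it is active.
Path 3: nu ← mu → alpha → theta ← phi → eta
  theta is a collider here and neither theta nor any of its descendants is conditioned on, so the collider stays closed — the path is blocked at theta.
Path 4: nu → alpha → theta ← phi → eta
  theta is a collider here and neither theta nor any of its descendants is conditioned on, so the collider stays closed — the path is blocked at theta.
Path 5: nu → alpha ← mu → sigma ← eta
  alpha is a collider here and neither alpha nor any of its descendants is conditioned on, so the collider stays closed — the path is blocked at alpha.
Path 6: nu → alpha ← mu → sigma ← tau → eta
  alpha is a collider here and neither alpha nor any of its descendants is conditioned on, so the collider stays closed — the path is blocked at alpha.
Since the path nu ← mu → sigma ← eta is active, nu and eta are not d-separated given {eps, sigma}.

No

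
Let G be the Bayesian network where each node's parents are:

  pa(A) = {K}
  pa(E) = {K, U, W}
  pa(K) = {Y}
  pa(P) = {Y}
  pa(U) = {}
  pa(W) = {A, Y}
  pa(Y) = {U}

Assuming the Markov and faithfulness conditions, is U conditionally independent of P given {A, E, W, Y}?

Yes

We examine all 5 paths between U and P:
  1. U → Y → P — Y:chain[blocks] ⇒ blocked
  2. U → E ← W ← Y → P — E:collider[open]; W:chain[blocks]; Y:fork[blocks] ⇒ blocked
  3. U → E ← W ← A ← K ← Y → P — E:collider[open]; W:chain[blocks]; A:chain[blocks]; K:chain[open]; Y:fork[blocks] ⇒ blocked
  4. U → E ← K ← Y → P — E:collider[open]; K:chain[open]; Y:fork[blocks] ⇒ blocked
  5. U → E ← K → A → W ← Y → P — E:collider[open]; K:fork[open]; A:chain[blocks]; W:collider[open]; Y:fork[blocks] ⇒ blocked
All paths are blocked; U ⊥ P | {A, E, W, Y} holds.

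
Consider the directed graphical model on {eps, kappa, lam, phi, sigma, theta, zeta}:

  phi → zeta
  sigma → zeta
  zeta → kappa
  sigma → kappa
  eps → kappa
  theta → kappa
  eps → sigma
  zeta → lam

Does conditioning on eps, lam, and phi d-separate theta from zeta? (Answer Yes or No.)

3 paths connect theta and zeta; each must be blocked for d-separation to hold:
Path 1: theta → kappa ← zeta
  kappa is a collider here and neither kappa nor any of its descendants is conditioned on, so the collider stays closed — the path is blocked at kappa.
Path 2: theta → kappa ← sigma → zeta
  kappa is a collider here and neither kappa nor any of its descendants is conditioned on, so the collider stays closed — the path is blocked at kappa.
Path 3: theta → kappa ← eps → sigma → zeta
  kappa is a collider here and neither kappa nor any of its descendants is conditioned on, so the collider stays closed — the path is blocked at kappa.
Every path is blocked, so theta and zeta are d-separated given {eps, lam, phi}.

Yes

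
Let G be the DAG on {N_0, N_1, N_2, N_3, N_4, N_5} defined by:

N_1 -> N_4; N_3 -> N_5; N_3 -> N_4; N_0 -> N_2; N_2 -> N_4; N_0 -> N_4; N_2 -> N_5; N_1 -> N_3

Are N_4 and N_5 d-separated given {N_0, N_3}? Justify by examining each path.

No

We examine all 4 paths between N_4 and N_5:
  1. N_4 ← N_1 → N_3 → N_5 — N_1:fork[open]; N_3:chain[blocks] ⇒ blocked
  2. N_4 ← N_3 → N_5 — N_3:fork[blocks] ⇒ blocked
  3. N_4 ← N_2 → N_5 — N_2:fork[open] ⇒ active
  4. N_4 ← N_0 → N_2 → N_5 — N_0:fork[blocks]; N_2:chain[open] ⇒ blocked
Because an active path exists, N_4 and N_5 are not d-separated.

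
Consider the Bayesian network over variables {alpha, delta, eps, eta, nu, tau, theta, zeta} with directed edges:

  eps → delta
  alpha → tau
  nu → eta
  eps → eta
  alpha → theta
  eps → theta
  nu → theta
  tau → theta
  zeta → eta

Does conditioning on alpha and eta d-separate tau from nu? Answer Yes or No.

4 paths connect tau and nu; each must be blocked for d-separation to hold:
Path 1: tau → theta ← nu
  theta is a collider here and neither theta nor any of its descendants is conditioned on, so the collider stays closed — the path is blocked at theta.
Path 2: tau → theta ← eps → eta ← nu
  theta is a collider here and neither theta nor any of its descendants is conditioned on, so the collider stays closed — the path is blocked at theta.
Path 3: tau ← alpha → theta ← nu
  alpha is a fork here and alpha is conditioned on, so the path is blocked at alpha.
Path 4: tau ← alpha → theta ← eps → eta ← nu
  alpha is a fork here and alpha is conditioned on, so the path is blocked at alpha.
Every path is blocked, so tau and nu are d-separated given {alpha, eta}.

Yes — tau and nu are d-separated given {alpha, eta}.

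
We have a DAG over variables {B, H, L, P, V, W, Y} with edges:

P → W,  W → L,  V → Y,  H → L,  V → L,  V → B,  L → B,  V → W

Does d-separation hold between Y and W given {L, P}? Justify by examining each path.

We examine all 3 paths between Y and W:
  1. Y ← V → W — V:fork[open] ⇒ active
  2. Y ← V → L ← W — V:fork[open]; L:collider[open] ⇒ active
  3. Y ← V → B ← L ← W — V:fork[open]; B:collider[blocks]; L:chain[blocks] ⇒ blocked
Because an active path exists, Y and W are not d-separated.

No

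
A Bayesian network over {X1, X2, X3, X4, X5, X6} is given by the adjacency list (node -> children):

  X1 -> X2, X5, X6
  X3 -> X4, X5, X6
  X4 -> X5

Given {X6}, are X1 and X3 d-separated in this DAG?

3 paths connect X1 and X3; each must be blocked for d-separation to hold:
Path 1: X1 → X6 ← X3
  X6 is a collider and X6 is conditioned on, which opens it — no node blocks this path, so it is active.
Path 2: X1 → X5 ← X3
  X5 is a collider here and neither X5 nor any of its descendants is conditioned on, so the collider stays closed — the path is blocked at X5.
Path 3: X1 → X5 ← X4 ← X3
  X5 is a collider here and neither X5 nor any of its descendants is conditioned on, so the collider stays closed — the path is blocked at X5.
At least one path is unblocked, so d-separation fails.

No — X1 and X3 are not d-separated given {X6}.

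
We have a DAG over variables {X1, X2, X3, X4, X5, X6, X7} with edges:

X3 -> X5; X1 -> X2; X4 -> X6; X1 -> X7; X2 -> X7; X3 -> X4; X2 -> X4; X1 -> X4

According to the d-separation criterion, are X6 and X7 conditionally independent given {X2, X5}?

There are 4 undirected paths between X6 and X7; checking each against the conditioning set {X2, X5}:
Path 1: X6 ← X4 ← X1 → X7
  X4 is a chain and X4 is not conditioned on; X1 is a fork and X1 is not conditioned on — no node blocks this path, so it is active.
Path 2: X6 ← X4 ← X1 → X2 → X7
  X2 is a chain here and X2 is conditioned on, so the path is blocked at X2.
Path 3: X6 ← X4 ← X2 → X7
  X2 is a fork here and X2 is conditioned on, so the path is blocked at X2.
Path 4: X6 ← X4 ← X2 ← X1 → X7
  X2 is a chain here and X2 is conditioned on, so the path is blocked at X2.
Because an active path exists, X6 and X7 are not d-separated.

No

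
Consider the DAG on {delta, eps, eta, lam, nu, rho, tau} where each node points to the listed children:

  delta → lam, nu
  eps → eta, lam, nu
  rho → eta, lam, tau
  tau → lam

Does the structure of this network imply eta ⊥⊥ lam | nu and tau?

There are 4 undirected paths between eta and lam; checking each against the conditioning set {nu, tau}:
Path 1: eta ← rho → tau → lam
  tau is a chain here and tau is conditioned on, so the path is blocked at tau.
Path 2: eta ← rho → lam
  rho is a fork and rho is not conditioned on — no node blocks this path, so it is active.
Path 3: eta ← eps → nu ← delta → lam
  eps is a fork and eps is not conditioned on; nu is a collider and nu is conditioned on, which opens it; delta is a fork and delta is not conditioned on — no node blocks this path, so it is active.
Path 4: eta ← eps → lam
  eps is a fork and eps is not conditioned on — no node blocks this path, so it is active.
Since the path eta ← rho → lam is active, eta and lam are not d-separated given {nu, tau}.

No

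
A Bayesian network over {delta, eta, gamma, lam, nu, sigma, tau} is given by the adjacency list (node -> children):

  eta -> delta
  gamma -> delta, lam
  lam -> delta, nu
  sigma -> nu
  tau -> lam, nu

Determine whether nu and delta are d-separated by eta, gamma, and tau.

No — nu and delta are not d-separated given {eta, gamma, tau}.

There are 4 undirected paths between nu and delta; checking each against the conditioning set {eta, gamma, tau}:
  1. nu ← lam → delta — lam:fork[open] ⇒ active
  2. nu ← lam ← gamma → delta — lam:chain[open]; gamma:fork[blocks] ⇒ blocked
  3. nu ← tau → lam → delta — tau:fork[blocks]; lam:chain[open] ⇒ blocked
  4. nu ← tau → lam ← gamma → delta — tau:fork[blocks]; lam:collider[blocks]; gamma:fork[blocks] ⇒ blocked
Since the path nu ← lam → delta is active, nu and delta are not d-separated given {eta, gamma, tau}.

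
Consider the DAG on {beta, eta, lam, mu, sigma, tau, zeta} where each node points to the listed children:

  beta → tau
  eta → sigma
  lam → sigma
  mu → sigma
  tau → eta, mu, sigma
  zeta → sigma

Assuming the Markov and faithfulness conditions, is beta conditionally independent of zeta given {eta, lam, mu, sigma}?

No

Enumerating the 3 paths from beta to zeta and testing each for blocking by {eta, lam, mu, sigma}:
Path 1: beta → tau → mu → sigma ← zeta
  mu is a chain here and mu is conditioned on, so the path is blocked at mu.
Path 2: beta → tau → eta → sigma ← zeta
  eta is a chain here and eta is conditioned on, so the path is blocked at eta.
Path 3: beta → tau → sigma ← zeta
  tau is a chain and tau is not conditioned on; sigma is a collider and sigma is conditioned on, which opens it — no node blocks this path, so it is active.
At least one path is unblocked, so d-separation fails.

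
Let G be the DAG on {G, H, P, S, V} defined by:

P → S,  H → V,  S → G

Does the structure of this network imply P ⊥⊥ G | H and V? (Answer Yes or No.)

No — P and G are not d-separated given {H, V}.

There is one path between P and G:
Path 1: P → S → G
  S is a chain and S is not conditioned on — no node blocks this path, so it is active.
Because an active path exists, P and G are not d-separated.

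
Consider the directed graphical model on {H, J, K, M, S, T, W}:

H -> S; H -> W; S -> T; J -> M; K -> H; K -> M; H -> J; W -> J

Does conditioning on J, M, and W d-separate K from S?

No

Enumerating the 3 paths from K to S and testing each for blocking by {J, M, W}:
Path 1: K → M ← J ← W ← H → S
  J is a chain here and J is conditioned on, so the path is blocked at J.
Path 2: K → M ← J ← H → S
  J is a chain here and J is conditioned on, so the path is blocked at J.
Path 3: K → H → S
  H is a chain and H is not conditioned on — no node blocks this path, so it is active.
Because an active path exists, K and S are not d-separated.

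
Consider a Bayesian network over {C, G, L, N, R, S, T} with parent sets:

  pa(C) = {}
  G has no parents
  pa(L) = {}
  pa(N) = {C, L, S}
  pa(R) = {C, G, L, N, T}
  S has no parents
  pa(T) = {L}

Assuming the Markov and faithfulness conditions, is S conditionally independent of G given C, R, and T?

No

Enumerating the 4 paths from S to G and testing each for blocking by {C, R, T}:
Path 1: S → N ← L → R ← G
  N is a collider and its descendant R is conditioned on, which opens it; L is a fork and L is not conditioned on; R is a collider and R is conditioned on, which opens it — no node blocks this path, so it is active.
Path 2: S → N ← L → T → R ← G
  T is a chain here and T is conditioned on, so the path is blocked at T.
Path 3: S → N ← C → R ← G
  C is a fork here and C is conditioned on, so the path is blocked at C.
Path 4: S → N → R ← G
  N is a chain and N is not conditioned on; R is a collider and R is conditioned on, which opens it — no node blocks this path, so it is active.
At least one path is unblocked, so d-separation fails.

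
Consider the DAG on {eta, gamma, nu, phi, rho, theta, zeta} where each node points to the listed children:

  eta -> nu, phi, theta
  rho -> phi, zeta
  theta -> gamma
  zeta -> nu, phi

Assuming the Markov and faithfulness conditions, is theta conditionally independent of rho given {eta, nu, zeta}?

4 paths connect theta and rho; each must be blocked for d-separation to hold:
Path 1: theta ← eta → nu ← zeta ← rho
  eta is a fork here and eta is conditioned on, so the path is blocked at eta.
Path 2: theta ← eta → nu ← zeta → phi ← rho
  eta is a fork here and eta is conditioned on, so the path is blocked at eta.
Path 3: theta ← eta → phi ← rho
  eta is a fork here and eta is conditioned on, so the path is blocked at eta.
Path 4: theta ← eta → phi ← zeta ← rho
  eta is a fork here and eta is conditioned on, so the path is blocked at eta.
Since every path is blocked, d-separation holds.

Yes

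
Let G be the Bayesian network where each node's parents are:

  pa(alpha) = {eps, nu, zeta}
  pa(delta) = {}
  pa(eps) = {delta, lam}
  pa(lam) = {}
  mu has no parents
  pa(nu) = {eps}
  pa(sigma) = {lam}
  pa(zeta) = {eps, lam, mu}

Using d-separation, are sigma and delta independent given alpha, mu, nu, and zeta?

4 paths connect sigma and delta; each must be blocked for d-separation to hold:
Path 1: sigma ← lam → eps ← delta
  lam is a fork and lam is not conditioned on; eps is a collider and its descendant alpha is conditioned on, which opens it — no node blocks this path, so it is active.
Path 2: sigma ← lam → zeta → alpha ← nu ← eps ← delta
  zeta is a chain here and zeta is conditioned on, so the path is blocked at zeta.
Path 3: sigma ← lam → zeta → alpha ← eps ← delta
  zeta is a chain here and zeta is conditioned on, so the path is blocked at zeta.
Path 4: sigma ← lam → zeta ← eps ← delta
  lam is a fork and lam is not conditioned on; zeta is a collider and zeta is conditioned on, which opens it; eps is a chain and eps is not conditioned on — no node blocks this path, so it is active.
At least one path is unblocked, so d-separation fails.

No — sigma and delta are not d-separated given {alpha, mu, nu, zeta}.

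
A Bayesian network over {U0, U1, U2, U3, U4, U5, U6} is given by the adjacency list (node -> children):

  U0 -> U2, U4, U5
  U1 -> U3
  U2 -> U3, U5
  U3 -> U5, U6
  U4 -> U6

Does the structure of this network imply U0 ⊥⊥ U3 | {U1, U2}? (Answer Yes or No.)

There are 5 undirected paths between U0 and U3; checking each against the conditioning set {U1, U2}:
Path 1: U0 → U2 → U3
  U2 is a chain here and U2 is conditioned on, so the path is blocked at U2.
Path 2: U0 → U2 → U5 ← U3
  U2 is a chain here and U2 is conditioned on, so the path is blocked at U2.
Path 3: U0 → U4 → U6 ← U3
  U6 is a collider here and neither U6 nor any of its descendants is conditioned on, so the collider stays closed — the path is blocked at U6.
Path 4: U0 → U5 ← U2 → U3
  U5 is a collider here and neither U5 nor any of its descendants is conditioned on, so the collider stays closed — the path is blocked at U5.
Path 5: U0 → U5 ← U3
  U5 is a collider here and neither U5 nor any of its descendants is conditioned on, so the collider stays closed — the path is blocked at U5.
All paths are blocked; U0 ⊥ U3 | {U1, U2} holds.

Yes — U0 and U3 are d-separated given {U1, U2}.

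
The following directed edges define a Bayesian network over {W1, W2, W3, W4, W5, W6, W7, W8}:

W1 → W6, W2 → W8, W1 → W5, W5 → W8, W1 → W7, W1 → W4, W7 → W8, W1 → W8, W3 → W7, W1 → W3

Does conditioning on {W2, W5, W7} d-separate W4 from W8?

We examine all 4 paths between W4 and W8:
  1. W4 ← W1 → W5 → W8 — W1:fork[open]; W5:chain[blocks] ⇒ blocked
  2. W4 ← W1 → W7 → W8 — W1:fork[open]; W7:chain[blocks] ⇒ blocked
  3. W4 ← W1 → W3 → W7 → W8 — W1:fork[open]; W3:chain[open]; W7:chain[blocks] ⇒ blocked
  4. W4 ← W1 → W8 — W1:fork[open] ⇒ active
Because an active path exists, W4 and W8 are not d-separated.

No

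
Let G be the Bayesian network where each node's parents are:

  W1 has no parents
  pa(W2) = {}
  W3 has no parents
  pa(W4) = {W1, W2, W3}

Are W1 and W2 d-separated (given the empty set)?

Yes

Only one path connects W1 and W2:
  1. W1 → W4 ← W2 — W4:collider[blocks] ⇒ blocked
All paths are blocked; W1 ⊥ W2 | ∅ holds.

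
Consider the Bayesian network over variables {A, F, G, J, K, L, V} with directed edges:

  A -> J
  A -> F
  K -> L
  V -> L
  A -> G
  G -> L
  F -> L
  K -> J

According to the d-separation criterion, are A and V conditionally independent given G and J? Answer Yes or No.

We examine all 3 paths between A and V:
  1. A → F → L ← V — F:chain[open]; L:collider[blocks] ⇒ blocked
  2. A → J ← K → L ← V — J:collider[open]; K:fork[open]; L:collider[blocks] ⇒ blocked
  3. A → G → L ← V — G:chain[blocks]; L:collider[blocks] ⇒ blocked
Every path is blocked, so A and V are d-separated given {G, J}.

Yes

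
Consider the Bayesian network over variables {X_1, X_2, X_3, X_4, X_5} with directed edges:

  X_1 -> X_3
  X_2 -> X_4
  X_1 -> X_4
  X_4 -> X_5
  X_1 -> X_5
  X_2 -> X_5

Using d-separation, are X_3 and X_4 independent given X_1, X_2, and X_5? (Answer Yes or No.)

Yes

3 paths connect X_3 and X_4; each must be blocked for d-separation to hold:
Path 1: X_3 ← X_1 → X_5 ← X_4
  X_1 is a fork here and X_1 is conditioned on, so the path is blocked at X_1.
Path 2: X_3 ← X_1 → X_5 ← X_2 → X_4
  X_1 is a fork here and X_1 is conditioned on, so the path is blocked at X_1.
Path 3: X_3 ← X_1 → X_4
  X_1 is a fork here and X_1 is conditioned on, so the path is blocked at X_1.
Since every path is blocked, d-separation holds.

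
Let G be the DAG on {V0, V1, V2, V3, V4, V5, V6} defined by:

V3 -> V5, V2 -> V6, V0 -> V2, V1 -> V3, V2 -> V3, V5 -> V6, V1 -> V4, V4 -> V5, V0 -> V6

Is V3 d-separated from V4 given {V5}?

We examine all 4 paths between V3 and V4:
Path 1: V3 ← V1 → V4
  V1 is a fork and V1 is not conditioned on — no node blocks this path, so it is active.
Path 2: V3 ← V2 ← V0 → V6 ← V5 ← V4
  V6 is a collider here and neither V6 nor any of its descendants is conditioned on, so the collider stays closed — the path is blocked at V6.
Path 3: V3 ← V2 → V6 ← V5 ← V4
  V6 is a collider here and neither V6 nor any of its descendants is conditioned on, so the collider stays closed — the path is blocked at V6.
Path 4: V3 → V5 ← V4
  V5 is a collider and V5 is conditioned on, which opens it — no node blocks this path, so it is active.
Because an active path exists, V3 and V4 are not d-separated.

No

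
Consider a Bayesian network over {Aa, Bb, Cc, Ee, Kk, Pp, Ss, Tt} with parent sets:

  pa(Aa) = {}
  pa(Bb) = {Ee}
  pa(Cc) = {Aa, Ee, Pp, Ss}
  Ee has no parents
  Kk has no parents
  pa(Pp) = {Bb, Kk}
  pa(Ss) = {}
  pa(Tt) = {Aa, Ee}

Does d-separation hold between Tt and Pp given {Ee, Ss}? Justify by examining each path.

Enumerating the 4 paths from Tt to Pp and testing each for blocking by {Ee, Ss}:
  1. Tt ← Aa → Cc ← Pp — Aa:fork[open]; Cc:collider[blocks] ⇒ blocked
  2. Tt ← Aa → Cc ← Ee → Bb → Pp — Aa:fork[open]; Cc:collider[blocks]; Ee:fork[blocks]; Bb:chain[open] ⇒ blocked
  3. Tt ← Ee → Cc ← Pp — Ee:fork[blocks]; Cc:collider[blocks] ⇒ blocked
  4. Tt ← Ee → Bb → Pp — Ee:fork[blocks]; Bb:chain[open] ⇒ blocked
All paths are blocked; Tt ⊥ Pp | {Ee, Ss} holds.

Yes — Tt and Pp are d-separated given {Ee, Ss}.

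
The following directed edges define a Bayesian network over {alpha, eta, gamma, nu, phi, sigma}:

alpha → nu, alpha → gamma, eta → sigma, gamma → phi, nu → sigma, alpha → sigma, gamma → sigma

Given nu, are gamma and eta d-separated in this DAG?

Yes

We examine all 3 paths between gamma and eta:
Path 1: gamma ← alpha → nu → sigma ← eta
  nu is a chain here and nu is conditioned on, so the path is blocked at nu.
Path 2: gamma ← alpha → sigma ← eta
  sigma is a collider here and neither sigma nor any of its descendants is conditioned on, so the collider stays closed — the path is blocked at sigma.
Path 3: gamma → sigma ← eta
  sigma is a collider here and neither sigma nor any of its descendants is conditioned on, so the collider stays closed — the path is blocked at sigma.
Since every path is blocked, d-separation holds.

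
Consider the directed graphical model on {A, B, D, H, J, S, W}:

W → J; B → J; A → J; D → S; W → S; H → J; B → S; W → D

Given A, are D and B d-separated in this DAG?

Yes

Enumerating the 4 paths from D to B and testing each for blocking by {A}:
Path 1: D ← W → S ← B
  S is a collider here and neither S nor any of its descendants is conditioned on, so the collider stays closed — the path is blocked at S.
Path 2: D ← W → J ← B
  J is a collider here and neither J nor any of its descendants is conditioned on, so the collider stays closed — the path is blocked at J.
Path 3: D → S ← W → J ← B
  S is a collider here and neither S nor any of its descendants is conditioned on, so the collider stays closed — the path is blocked at S.
Path 4: D → S ← B
  S is a collider here and neither S nor any of its descendants is conditioned on, so the collider stays closed — the path is blocked at S.
Every path is blocked, so D and B are d-separated given {A}.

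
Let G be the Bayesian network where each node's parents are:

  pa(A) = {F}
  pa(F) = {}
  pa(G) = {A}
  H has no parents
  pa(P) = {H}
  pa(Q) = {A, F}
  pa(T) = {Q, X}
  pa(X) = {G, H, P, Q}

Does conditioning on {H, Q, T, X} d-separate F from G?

There are 6 undirected paths between F and G; checking each against the conditioning set {H, Q, T, X}:
Path 1: F → Q → X ← G
  Q is a chain here and Q is conditioned on, so the path is blocked at Q.
Path 2: F → Q ← A → G
  Q is a collider and Q is conditioned on, which opens it; A is a fork and A is not conditioned on — no node blocks this path, so it is active.
Path 3: F → Q → T ← X ← G
  Q is a chain here and Q is conditioned on, so the path is blocked at Q.
Path 4: F → A → Q → X ← G
  Q is a chain here and Q is conditioned on, so the path is blocked at Q.
Path 5: F → A → Q → T ← X ← G
  Q is a chain here and Q is conditioned on, so the path is blocked at Q.
Path 6: F → A → G
  A is a chain and A is not conditioned on — no node blocks this path, so it is active.
Since the path F → Q ← A → G is active, F and G are not d-separated given {H, Q, T, X}.

No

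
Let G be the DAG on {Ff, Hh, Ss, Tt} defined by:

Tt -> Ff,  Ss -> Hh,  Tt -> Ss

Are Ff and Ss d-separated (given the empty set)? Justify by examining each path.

There is one path between Ff and Ss:
Path 1: Ff ← Tt → Ss
  Tt is a fork and Tt is not conditioned on — no node blocks this path, so it is active.
At least one path is unblocked, so d-separation fails.

No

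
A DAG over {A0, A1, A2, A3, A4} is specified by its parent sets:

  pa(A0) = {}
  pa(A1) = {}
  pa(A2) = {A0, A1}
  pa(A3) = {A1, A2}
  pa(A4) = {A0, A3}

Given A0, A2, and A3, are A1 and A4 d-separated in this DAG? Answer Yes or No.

We examine all 4 paths between A1 and A4:
  1. A1 → A3 → A4 — A3:chain[blocks] ⇒ blocked
  2. A1 → A3 ← A2 ← A0 → A4 — A3:collider[open]; A2:chain[blocks]; A0:fork[blocks] ⇒ blocked
  3. A1 → A2 → A3 → A4 — A2:chain[blocks]; A3:chain[blocks] ⇒ blocked
  4. A1 → A2 ← A0 → A4 — A2:collider[open]; A0:fork[blocks] ⇒ blocked
Since every path is blocked, d-separation holds.

Yes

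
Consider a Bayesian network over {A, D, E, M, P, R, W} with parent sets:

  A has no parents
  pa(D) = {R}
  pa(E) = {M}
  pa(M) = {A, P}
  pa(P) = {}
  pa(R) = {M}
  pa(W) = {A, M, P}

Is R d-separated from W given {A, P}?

No

There are 3 undirected paths between R and W; checking each against the conditioning set {A, P}:
  1. R ← M ← P → W — M:chain[open]; P:fork[blocks] ⇒ blocked
  2. R ← M → W — M:fork[open] ⇒ active
  3. R ← M ← A → W — M:chain[open]; A:fork[blocks] ⇒ blocked
At least one path is unblocked, so d-separation fails.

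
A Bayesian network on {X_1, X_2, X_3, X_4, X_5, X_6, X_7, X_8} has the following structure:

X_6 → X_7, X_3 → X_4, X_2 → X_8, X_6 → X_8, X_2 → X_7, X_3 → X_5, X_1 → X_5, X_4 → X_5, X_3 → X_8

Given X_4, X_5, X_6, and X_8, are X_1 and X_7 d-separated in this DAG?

Enumerating the 4 paths from X_1 to X_7 and testing each for blocking by {X_4, X_5, X_6, X_8}:
  1. X_1 → X_5 ← X_3 → X_8 ← X_2 → X_7 — X_5:collider[open]; X_3:fork[open]; X_8:collider[open]; X_2:fork[open] ⇒ active
  2. X_1 → X_5 ← X_3 → X_8 ← X_6 → X_7 — X_5:collider[open]; X_3:fork[open]; X_8:collider[open]; X_6:fork[blocks] ⇒ blocked
  3. X_1 → X_5 ← X_4 ← X_3 → X_8 ← X_2 → X_7 — X_5:collider[open]; X_4:chain[blocks]; X_3:fork[open]; X_8:collider[open]; X_2:fork[open] ⇒ blocked
  4. X_1 → X_5 ← X_4 ← X_3 → X_8 ← X_6 → X_7 — X_5:collider[open]; X_4:chain[blocks]; X_3:fork[open]; X_8:collider[open]; X_6:fork[blocks] ⇒ blocked
At least one path is unblocked, so d-separation fails.

No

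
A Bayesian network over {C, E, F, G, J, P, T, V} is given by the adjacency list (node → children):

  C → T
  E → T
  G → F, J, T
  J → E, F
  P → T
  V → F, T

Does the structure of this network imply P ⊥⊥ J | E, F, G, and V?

Yes — P and J are d-separated given {E, F, G, V}.

There are 5 undirected paths between P and J; checking each against the conditioning set {E, F, G, V}:
Path 1: P → T ← E ← J
  T is a collider here and neither T nor any of its descendants is conditioned on, so the collider stays closed — the path is blocked at T.
Path 2: P → T ← G → F ← J
  T is a collider here and neither T nor any of its descendants is conditioned on, so the collider stays closed — the path is blocked at T.
Path 3: P → T ← G → J
  T is a collider here and neither T nor any of its descendants is conditioned on, so the collider stays closed — the path is blocked at T.
Path 4: P → T ← V → F ← J
  T is a collider here and neither T nor any of its descendants is conditioned on, so the collider stays closed — the path is blocked at T.
Path 5: P → T ← V → F ← G → J
  T is a collider here and neither T nor any of its descendants is conditioned on, so the collider stays closed — the path is blocked at T.
Every path is blocked, so P and J are d-separated given {E, F, G, V}.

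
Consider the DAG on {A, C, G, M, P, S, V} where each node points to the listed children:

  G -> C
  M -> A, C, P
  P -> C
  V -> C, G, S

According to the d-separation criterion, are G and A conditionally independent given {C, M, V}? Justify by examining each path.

Yes

There are 4 undirected paths between G and A; checking each against the conditioning set {C, M, V}:
  1. G → C ← M → A — C:collider[open]; M:fork[blocks] ⇒ blocked
  2. G → C ← P ← M → A — C:collider[open]; P:chain[open]; M:fork[blocks] ⇒ blocked
  3. G ← V → C ← M → A — V:fork[blocks]; C:collider[open]; M:fork[blocks] ⇒ blocked
  4. G ← V → C ← P ← M → A — V:fork[blocks]; C:collider[open]; P:chain[open]; M:fork[blocks] ⇒ blocked
Since every path is blocked, d-separation holds.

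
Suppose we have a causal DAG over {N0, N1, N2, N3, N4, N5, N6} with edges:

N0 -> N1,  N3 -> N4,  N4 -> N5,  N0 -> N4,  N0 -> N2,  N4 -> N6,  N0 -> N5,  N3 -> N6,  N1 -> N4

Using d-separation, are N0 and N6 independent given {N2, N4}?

No

Enumerating the 6 paths from N0 to N6 and testing each for blocking by {N2, N4}:
  1. N0 → N1 → N4 → N6 — N1:chain[open]; N4:chain[blocks] ⇒ blocked
  2. N0 → N1 → N4 ← N3 → N6 — N1:chain[open]; N4:collider[open]; N3:fork[open] ⇒ active
  3. N0 → N4 → N6 — N4:chain[blocks] ⇒ blocked
  4. N0 → N4 ← N3 → N6 — N4:collider[open]; N3:fork[open] ⇒ active
  5. N0 → N5 ← N4 → N6 — N5:collider[blocks]; N4:fork[blocks] ⇒ blocked
  6. N0 → N5 ← N4 ← N3 → N6 — N5:collider[blocks]; N4:chain[blocks]; N3:fork[open] ⇒ blocked
At least one path is unblocked, so d-separation fails.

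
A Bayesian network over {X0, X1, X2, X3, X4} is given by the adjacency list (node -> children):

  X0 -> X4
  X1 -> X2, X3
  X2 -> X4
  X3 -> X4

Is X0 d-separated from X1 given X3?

We examine all 2 paths between X0 and X1:
Path 1: X0 → X4 ← X3 ← X1
  X4 is a collider here and neither X4 nor any of its descendants is conditioned on, so the collider stays closed — the path is blocked at X4.
Path 2: X0 → X4 ← X2 ← X1
  X4 is a collider here and neither X4 nor any of its descendants is conditioned on, so the collider stays closed — the path is blocked at X4.
Since every path is blocked, d-separation holds.

Yes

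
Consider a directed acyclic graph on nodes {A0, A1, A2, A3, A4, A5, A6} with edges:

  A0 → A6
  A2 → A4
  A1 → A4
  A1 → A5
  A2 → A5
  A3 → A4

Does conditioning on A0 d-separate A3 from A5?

Yes — A3 and A5 are d-separated given {A0}.

Enumerating the 2 paths from A3 to A5 and testing each for blocking by {A0}:
Path 1: A3 → A4 ← A1 → A5
  A4 is a collider here and neither A4 nor any of its descendants is conditioned on, so the collider stays closed — the path is blocked at A4.
Path 2: A3 → A4 ← A2 → A5
  A4 is a collider here and neither A4 nor any of its descendants is conditioned on, so the collider stays closed — the path is blocked at A4.
Since every path is blocked, d-separation holds.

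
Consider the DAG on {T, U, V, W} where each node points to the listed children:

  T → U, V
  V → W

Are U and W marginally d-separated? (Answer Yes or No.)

No — U and W are not d-separated given ∅.

The only undirected path from U to W is:
  1. U ← T → V → W — T:fork[open]; V:chain[open] ⇒ active
Because an active path exists, U and W are not d-separated.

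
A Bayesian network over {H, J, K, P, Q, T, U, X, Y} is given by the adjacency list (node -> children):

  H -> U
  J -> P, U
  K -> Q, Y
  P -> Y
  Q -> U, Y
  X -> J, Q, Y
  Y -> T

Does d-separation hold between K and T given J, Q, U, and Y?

Yes

We examine all 6 paths between K and T:
Path 1: K → Y → T
  Y is a chain here and Y is conditioned on, so the path is blocked at Y.
Path 2: K → Q → Y → T
  Q is a chain here and Q is conditioned on, so the path is blocked at Q.
Path 3: K → Q → U ← J → P → Y → T
  Q is a chain here and Q is conditioned on, so the path is blocked at Q.
Path 4: K → Q → U ← J ← X → Y → T
  Q is a chain here and Q is conditioned on, so the path is blocked at Q.
Path 5: K → Q ← X → Y → T
  Y is a chain here and Y is conditioned on, so the path is blocked at Y.
Path 6: K → Q ← X → J → P → Y → T
  J is a chain here and J is conditioned on, so the path is blocked at J.
Every path is blocked, so K and T are d-separated given {J, Q, U, Y}.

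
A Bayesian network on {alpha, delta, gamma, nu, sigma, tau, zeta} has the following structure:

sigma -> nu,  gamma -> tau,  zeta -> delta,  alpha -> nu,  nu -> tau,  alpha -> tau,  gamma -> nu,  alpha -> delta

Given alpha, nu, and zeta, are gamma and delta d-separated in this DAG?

Yes

There are 4 undirected paths between gamma and delta; checking each against the conditioning set {alpha, nu, zeta}:
Path 1: gamma → tau ← nu ← alpha → delta
  tau is a collider here and neither tau nor any of its descendants is conditioned on, so the collider stays closed — the path is blocked at tau.
Path 2: gamma → tau ← alpha → delta
  tau is a collider here and neither tau nor any of its descendants is conditioned on, so the collider stays closed — the path is blocked at tau.
Path 3: gamma → nu → tau ← alpha → delta
  nu is a chain here and nu is conditioned on, so the path is blocked at nu.
Path 4: gamma → nu ← alpha → delta
  alpha is a fork here and alpha is conditioned on, so the path is blocked at alpha.
Since every path is blocked, d-separation holds.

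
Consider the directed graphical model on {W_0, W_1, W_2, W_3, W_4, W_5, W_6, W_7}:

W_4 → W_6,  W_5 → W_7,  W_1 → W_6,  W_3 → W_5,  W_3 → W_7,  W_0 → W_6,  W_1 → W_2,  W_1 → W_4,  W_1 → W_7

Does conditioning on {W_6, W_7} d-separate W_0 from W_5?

There are 4 undirected paths between W_0 and W_5; checking each against the conditioning set {W_6, W_7}:
Path 1: W_0 → W_6 ← W_4 ← W_1 → W_7 ← W_3 → W_5
  W_6 is a collider and W_6 is conditioned on, which opens it; W_4 is a chain and W_4 is not conditioned on; W_1 is a fork and W_1 is not conditioned on; W_7 is a collider and W_7 is conditioned on, which opens it; W_3 is a fork and W_3 is not conditioned on — no node blocks this path, so it is active.
Path 2: W_0 → W_6 ← W_4 ← W_1 → W_7 ← W_5
  W_6 is a collider and W_6 is conditioned on, which opens it; W_4 is a chain and W_4 is not conditioned on; W_1 is a fork and W_1 is not conditioned on; W_7 is a collider and W_7 is conditioned on, which opens it — no node blocks this path, so it is active.
Path 3: W_0 → W_6 ← W_1 → W_7 ← W_3 → W_5
  W_6 is a collider and W_6 is conditioned on, which opens it; W_1 is a fork and W_1 is not conditioned on; W_7 is a collider and W_7 is conditioned on, which opens it; W_3 is a fork and W_3 is not conditioned on — no node blocks this path, so it is active.
Path 4: W_0 → W_6 ← W_1 → W_7 ← W_5
  W_6 is a collider and W_6 is conditioned on, which opens it; W_1 is a fork and W_1 is not conditioned on; W_7 is a collider and W_7 is conditioned on, which opens it — no node blocks this path, so it is active.
At least one path is unblocked, so d-separation fails.

No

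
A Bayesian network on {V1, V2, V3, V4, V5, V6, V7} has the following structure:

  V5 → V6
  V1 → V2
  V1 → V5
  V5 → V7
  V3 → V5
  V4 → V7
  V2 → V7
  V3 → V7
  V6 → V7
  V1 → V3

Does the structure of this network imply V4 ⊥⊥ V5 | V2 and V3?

Yes

Enumerating the 6 paths from V4 to V5 and testing each for blocking by {V2, V3}:
  1. V4 → V7 ← V2 ← V1 → V3 → V5 — V7:collider[blocks]; V2:chain[blocks]; V1:fork[open]; V3:chain[blocks] ⇒ blocked
  2. V4 → V7 ← V2 ← V1 → V5 — V7:collider[blocks]; V2:chain[blocks]; V1:fork[open] ⇒ blocked
  3. V4 → V7 ← V3 ← V1 → V5 — V7:collider[blocks]; V3:chain[blocks]; V1:fork[open] ⇒ blocked
  4. V4 → V7 ← V3 → V5 — V7:collider[blocks]; V3:fork[blocks] ⇒ blocked
  5. V4 → V7 ← V6 ← V5 — V7:collider[blocks]; V6:chain[open] ⇒ blocked
  6. V4 → V7 ← V5 — V7:collider[blocks] ⇒ blocked
Every path is blocked, so V4 and V5 are d-separated given {V2, V3}.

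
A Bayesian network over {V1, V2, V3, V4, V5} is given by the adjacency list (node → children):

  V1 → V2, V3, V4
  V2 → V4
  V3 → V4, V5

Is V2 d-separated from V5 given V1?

Yes

Enumerating the 4 paths from V2 to V5 and testing each for blocking by {V1}:
  1. V2 ← V1 → V4 ← V3 → V5 — V1:fork[blocks]; V4:collider[blocks]; V3:fork[open] ⇒ blocked
  2. V2 ← V1 → V3 → V5 — V1:fork[blocks]; V3:chain[open] ⇒ blocked
  3. V2 → V4 ← V1 → V3 → V5 — V4:collider[blocks]; V1:fork[blocks]; V3:chain[open] ⇒ blocked
  4. V2 → V4 ← V3 → V5 — V4:collider[blocks]; V3:fork[open] ⇒ blocked
Every path is blocked, so V2 and V5 are d-separated given {V1}.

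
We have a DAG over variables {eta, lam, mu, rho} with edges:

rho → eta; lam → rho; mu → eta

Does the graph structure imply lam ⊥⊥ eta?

No

There is one path between lam and eta:
Path 1: lam → rho → eta
  rho is a chain and rho is not conditioned on — no node blocks this path, so it is active.
Because an active path exists, lam and eta are not d-separated.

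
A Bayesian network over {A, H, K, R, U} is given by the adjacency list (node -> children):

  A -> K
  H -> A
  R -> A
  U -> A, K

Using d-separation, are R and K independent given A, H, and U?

Yes

We examine all 2 paths between R and K:
Path 1: R → A ← U → K
  U is a fork here and U is conditioned on, so the path is blocked at U.
Path 2: R → A → K
  A is a chain here and A is conditioned on, so the path is blocked at A.
All paths are blocked; R ⊥ K | {A, H, U} holds.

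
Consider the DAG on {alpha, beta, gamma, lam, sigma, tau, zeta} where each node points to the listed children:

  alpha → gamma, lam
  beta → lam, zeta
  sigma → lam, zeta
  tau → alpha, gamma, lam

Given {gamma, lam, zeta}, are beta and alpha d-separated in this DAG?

No

We examine all 6 paths between beta and alpha:
Path 1: beta → zeta ← sigma → lam ← alpha
  zeta is a collider and zeta is conditioned on, which opens it; sigma is a fork and sigma is not conditioned on; lam is a collider and lam is conditioned on, which opens it — no node blocks this path, so it is active.
Path 2: beta → zeta ← sigma → lam ← tau → alpha
  zeta is a collider and zeta is conditioned on, which opens it; sigma is a fork and sigma is not conditioned on; lam is a collider and lam is conditioned on, which opens it; tau is a fork and tau is not conditioned on — no node blocks this path, so it is active.
Path 3: beta → zeta ← sigma → lam ← tau → gamma ← alpha
  zeta is a collider and zeta is conditioned on, which opens it; sigma is a fork and sigma is not conditioned on; lam is a collider and lam is conditioned on, which opens it; tau is a fork and tau is not conditioned on; gamma is a collider and gamma is conditioned on, which opens it — no node blocks this path, so it is active.
Path 4: beta → lam ← alpha
  lam is a collider and lam is conditioned on, which opens it — no node blocks this path, so it is active.
Path 5: beta → lam ← tau → alpha
  lam is a collider and lam is conditioned on, which opens it; tau is a fork and tau is not conditioned on — no node blocks this path, so it is active.
Path 6: beta → lam ← tau → gamma ← alpha
  lam is a collider and lam is conditioned on, which opens it; tau is a fork and tau is not conditioned on; gamma is a collider and gamma is conditioned on, which opens it — no node blocks this path, so it is active.
Since the path beta → zeta ← sigma → lam ← alpha is active, beta and alpha are not d-separated given {gamma, lam, zeta}.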